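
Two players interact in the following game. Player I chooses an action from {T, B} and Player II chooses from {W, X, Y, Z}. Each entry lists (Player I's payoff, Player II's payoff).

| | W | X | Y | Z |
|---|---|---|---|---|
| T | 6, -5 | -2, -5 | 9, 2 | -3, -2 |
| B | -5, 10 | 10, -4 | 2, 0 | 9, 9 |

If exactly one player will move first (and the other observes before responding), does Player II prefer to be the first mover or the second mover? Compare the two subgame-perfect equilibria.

first

If Player I leads: Player II's best replies are T→Y, B→W; Player I's induced payoffs 9, -5; outcome (T, Y), payoffs (9, 2).
If Player II leads: Player I's best replies are W→T, X→B, Y→T, Z→B; Player II's induced payoffs -5, -4, 2, 9; outcome (B, Z), payoffs (9, 9).
Player II gets 9 moving first and 2 moving second, so Player II prefers to move first.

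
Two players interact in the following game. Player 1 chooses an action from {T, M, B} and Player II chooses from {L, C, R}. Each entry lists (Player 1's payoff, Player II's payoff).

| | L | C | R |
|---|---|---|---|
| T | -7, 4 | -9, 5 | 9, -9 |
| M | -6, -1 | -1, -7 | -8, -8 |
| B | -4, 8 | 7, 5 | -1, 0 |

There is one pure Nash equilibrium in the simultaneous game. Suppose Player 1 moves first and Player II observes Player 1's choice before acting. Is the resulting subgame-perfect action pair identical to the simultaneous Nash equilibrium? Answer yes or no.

Work backward from Player II's decision.
- T: Player II compares 4, 5, -9 and picks C; Player 1 would get -9.
- M: Player II compares -1, -7, -8 and picks L; Player 1 would get -6.
- B: Player II compares 8, 5, 0 and picks L; Player 1 would get -4.
Maximizing over -9, -6, -4, Player 1 chooses B. Subgame-perfect outcome: (B, L) with payoffs (-4, 8).
For the simultaneous game, intersect best replies.
Player 1's best replies: L→B; C→B; R→T.
Player II's best replies: T→C; M→L; B→L.
Only (B, L) has each player best-responding; Nash payoffs (-4, 8).
Sequential outcome (B, L) coincides with the Nash profile (B, L).

yes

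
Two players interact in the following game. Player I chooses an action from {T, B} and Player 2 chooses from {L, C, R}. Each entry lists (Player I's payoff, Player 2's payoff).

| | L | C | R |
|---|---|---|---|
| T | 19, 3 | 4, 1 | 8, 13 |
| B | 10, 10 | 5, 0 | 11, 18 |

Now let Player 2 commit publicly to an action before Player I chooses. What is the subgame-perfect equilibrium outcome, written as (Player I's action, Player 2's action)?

(B, R)

Solve by backward induction (Player 2 leads).
- L: BR = T, leader payoff 3.
- C: BR = B, leader payoff 0.
- R: BR = B, leader payoff 18.
Maximizing over 3, 0, 18, Player 2 chooses R. Subgame-perfect outcome: (B, R) with payoffs (11, 18).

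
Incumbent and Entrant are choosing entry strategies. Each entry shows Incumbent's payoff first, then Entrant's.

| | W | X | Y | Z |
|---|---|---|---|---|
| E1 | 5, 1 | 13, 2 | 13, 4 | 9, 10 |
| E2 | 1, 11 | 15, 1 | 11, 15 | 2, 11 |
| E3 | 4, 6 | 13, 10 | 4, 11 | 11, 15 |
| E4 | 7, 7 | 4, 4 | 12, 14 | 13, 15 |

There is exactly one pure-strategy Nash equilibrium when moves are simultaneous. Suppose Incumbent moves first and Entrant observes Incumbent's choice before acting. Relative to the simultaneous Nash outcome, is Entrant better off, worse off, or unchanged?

unchanged

Solve by backward induction (Incumbent leads).
- E1 → Entrant plays Z (best of 1, 2, 4, 10); Incumbent gets 9.
- E2 → Entrant plays Y (best of 11, 1, 15, 11); Incumbent gets 11.
- E3 → Entrant plays Z (best of 6, 10, 11, 15); Incumbent gets 11.
- E4 → Entrant plays Z (best of 7, 4, 14, 15); Incumbent gets 13.
Among 9, 11, 11, 13, the best is 13 at E4. Subgame-perfect outcome: (E4, Z) with payoffs (13, 15).
For the simultaneous game, intersect best replies.
Incumbent's best replies: W→E4; X→E2; Y→E1; Z→E4.
Entrant's best replies: E1→Z; E2→Y; E3→Z; E4→Z.
Only (E4, Z) has each player best-responding; Nash payoffs (13, 15).
Entrant earns 15 sequentially versus 15 at the Nash outcome: unchanged.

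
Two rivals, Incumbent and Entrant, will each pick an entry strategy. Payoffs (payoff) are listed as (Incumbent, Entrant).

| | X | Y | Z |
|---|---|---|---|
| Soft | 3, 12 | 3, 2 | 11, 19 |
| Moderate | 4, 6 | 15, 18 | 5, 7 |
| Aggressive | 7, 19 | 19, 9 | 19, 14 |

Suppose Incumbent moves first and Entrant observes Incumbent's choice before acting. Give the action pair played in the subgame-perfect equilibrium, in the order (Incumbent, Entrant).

Backward induction with Incumbent moving first.
- Soft: BR = Z, leader payoff 11.
- Moderate: BR = Y, leader payoff 15.
- Aggressive: BR = X, leader payoff 7.
Maximizing over 11, 15, 7, Incumbent chooses Moderate. Subgame-perfect outcome: (Moderate, Y) with payoffs (15, 18).

(Moderate, Y)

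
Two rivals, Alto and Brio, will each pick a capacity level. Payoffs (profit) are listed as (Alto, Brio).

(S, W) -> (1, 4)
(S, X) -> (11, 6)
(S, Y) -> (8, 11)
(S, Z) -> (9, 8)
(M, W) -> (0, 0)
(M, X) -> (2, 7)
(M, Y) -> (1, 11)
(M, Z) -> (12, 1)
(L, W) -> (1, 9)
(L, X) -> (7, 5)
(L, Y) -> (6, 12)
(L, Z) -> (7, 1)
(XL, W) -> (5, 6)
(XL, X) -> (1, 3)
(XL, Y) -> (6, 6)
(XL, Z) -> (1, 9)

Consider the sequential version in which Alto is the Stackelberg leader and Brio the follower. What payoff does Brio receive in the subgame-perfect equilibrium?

11

Backward induction with Alto moving first.
- S: Brio compares 4, 6, 11, 8 and picks Y; Alto would get 8.
- M: Brio compares 0, 7, 11, 1 and picks Y; Alto would get 1.
- L: Brio compares 9, 5, 12, 1 and picks Y; Alto would get 6.
- XL: Brio compares 6, 3, 6, 9 and picks Z; Alto would get 1.
Maximizing over 8, 1, 6, 1, Alto chooses S. Subgame-perfect outcome: (S, Y) with payoffs (8, 11).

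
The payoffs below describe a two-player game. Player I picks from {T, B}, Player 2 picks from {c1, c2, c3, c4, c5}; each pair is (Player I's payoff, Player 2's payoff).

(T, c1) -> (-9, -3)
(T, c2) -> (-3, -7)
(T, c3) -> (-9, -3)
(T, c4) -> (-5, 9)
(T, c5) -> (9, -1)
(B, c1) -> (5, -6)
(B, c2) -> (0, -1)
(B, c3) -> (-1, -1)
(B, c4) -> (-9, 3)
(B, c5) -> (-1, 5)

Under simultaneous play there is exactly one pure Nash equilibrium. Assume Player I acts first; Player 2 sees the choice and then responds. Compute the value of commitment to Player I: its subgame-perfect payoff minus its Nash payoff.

Solve by backward induction (Player I leads).
- T: Player 2 compares -3, -7, -3, 9, -1 and picks c4; Player I would get -5.
- B: Player 2 compares -6, -1, -1, 3, 5 and picks c5; Player I would get -1.
Maximizing over -5, -1, Player I chooses B. Subgame-perfect outcome: (B, c5) with payoffs (-1, 5).
Now find the simultaneous Nash equilibrium.
Player I's best replies: c1→B; c2→B; c3→B; c4→T; c5→T.
Player 2's best replies: T→c4; B→c5.
The unique mutual best reply is (T, c4), giving (-5, 9).
Player I's commitment gain: -1 − -5 = 4.

4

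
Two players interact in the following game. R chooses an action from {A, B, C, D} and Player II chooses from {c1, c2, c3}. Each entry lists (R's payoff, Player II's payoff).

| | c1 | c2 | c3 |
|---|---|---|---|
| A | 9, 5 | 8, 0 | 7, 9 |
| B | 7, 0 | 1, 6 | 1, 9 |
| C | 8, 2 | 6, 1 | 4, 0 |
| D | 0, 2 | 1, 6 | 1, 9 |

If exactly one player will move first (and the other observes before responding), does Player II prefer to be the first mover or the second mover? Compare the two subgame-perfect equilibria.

If R leads: Player II's best replies are A→c3, B→c3, C→c1, D→c3; R's induced payoffs 7, 1, 8, 1; outcome (C, c1), payoffs (8, 2).
If Player II leads: R's best replies are c1→A, c2→A, c3→A; Player II's induced payoffs 5, 0, 9; outcome (A, c3), payoffs (7, 9).
Player II gets 9 moving first and 2 moving second, so Player II prefers to move first.

first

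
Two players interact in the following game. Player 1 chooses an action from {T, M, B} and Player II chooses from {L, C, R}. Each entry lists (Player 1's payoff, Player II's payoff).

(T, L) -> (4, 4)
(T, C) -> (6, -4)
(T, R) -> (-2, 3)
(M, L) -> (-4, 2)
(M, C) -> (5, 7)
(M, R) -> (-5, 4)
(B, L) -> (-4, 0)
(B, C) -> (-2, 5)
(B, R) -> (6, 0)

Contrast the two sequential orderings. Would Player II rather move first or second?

If Player 1 leads: Player II's best replies are T→L, M→C, B→C; Player 1's induced payoffs 4, 5, -2; outcome (M, C), payoffs (5, 7).
If Player II leads: Player 1's best replies are L→T, C→T, R→B; Player II's induced payoffs 4, -4, 0; outcome (T, L), payoffs (4, 4).
Player II gets 4 moving first and 7 moving second, so Player II prefers to move second.

second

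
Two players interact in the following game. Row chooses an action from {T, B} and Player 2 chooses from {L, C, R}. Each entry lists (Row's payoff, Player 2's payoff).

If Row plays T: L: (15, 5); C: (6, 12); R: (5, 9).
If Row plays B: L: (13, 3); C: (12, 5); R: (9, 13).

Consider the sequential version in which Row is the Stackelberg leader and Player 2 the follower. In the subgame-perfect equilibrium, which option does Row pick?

Player 2 best-responds to each possible Row move:
- T → Player 2 plays C (best of 5, 12, 9); Row gets 6.
- B → Player 2 plays R (best of 3, 5, 13); Row gets 9.
Maximizing over 6, 9, Row chooses B. Subgame-perfect outcome: (B, R) with payoffs (9, 13).

B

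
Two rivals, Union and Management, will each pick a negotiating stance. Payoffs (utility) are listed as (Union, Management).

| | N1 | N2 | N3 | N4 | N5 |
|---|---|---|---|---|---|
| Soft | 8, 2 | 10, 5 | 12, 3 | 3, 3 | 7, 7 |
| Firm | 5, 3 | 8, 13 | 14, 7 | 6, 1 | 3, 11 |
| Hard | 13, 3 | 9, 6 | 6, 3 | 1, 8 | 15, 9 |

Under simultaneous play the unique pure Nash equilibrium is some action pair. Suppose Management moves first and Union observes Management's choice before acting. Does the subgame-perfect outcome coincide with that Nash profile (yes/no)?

yes

Backward induction with Management moving first.
- N1: BR = Hard, leader payoff 3.
- N2: BR = Soft, leader payoff 5.
- N3: BR = Firm, leader payoff 7.
- N4: BR = Firm, leader payoff 1.
- N5: BR = Hard, leader payoff 9.
Maximizing over 3, 5, 7, 1, 9, Management chooses N5. Subgame-perfect outcome: (Hard, N5) with payoffs (15, 9).
Now find the simultaneous Nash equilibrium.
Union's best replies: N1→Hard; N2→Soft; N3→Firm; N4→Firm; N5→Hard.
Management's best replies: Soft→N5; Firm→N2; Hard→N5.
Only (Hard, N5) has each player best-responding; Nash payoffs (15, 9).
Sequential outcome (Hard, N5) coincides with the Nash profile (Hard, N5).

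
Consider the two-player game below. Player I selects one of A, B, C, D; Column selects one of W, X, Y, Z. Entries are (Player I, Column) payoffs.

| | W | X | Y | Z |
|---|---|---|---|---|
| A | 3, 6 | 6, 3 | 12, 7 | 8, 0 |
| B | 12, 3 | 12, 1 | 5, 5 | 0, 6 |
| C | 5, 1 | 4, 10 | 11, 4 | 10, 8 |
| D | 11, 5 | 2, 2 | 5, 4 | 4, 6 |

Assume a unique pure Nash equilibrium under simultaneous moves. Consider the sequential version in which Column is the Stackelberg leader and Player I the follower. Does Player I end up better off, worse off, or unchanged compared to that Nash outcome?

worse off

Backward induction with Column moving first.
- W → Player I plays B (best of 3, 12, 5, 11); Column gets 3.
- X → Player I plays B (best of 6, 12, 4, 2); Column gets 1.
- Y → Player I plays A (best of 12, 5, 11, 5); Column gets 7.
- Z → Player I plays C (best of 8, 0, 10, 4); Column gets 8.
Maximizing over 3, 1, 7, 8, Column chooses Z. Subgame-perfect outcome: (C, Z) with payoffs (10, 8).
Under simultaneous play:
Player I's best replies: W→B; X→B; Y→A; Z→C.
Column's best replies: A→Y; B→Z; C→X; D→Z.
The unique mutual best reply is (A, Y), giving (12, 7).
Player I earns 10 sequentially versus 12 at the Nash outcome: worse off.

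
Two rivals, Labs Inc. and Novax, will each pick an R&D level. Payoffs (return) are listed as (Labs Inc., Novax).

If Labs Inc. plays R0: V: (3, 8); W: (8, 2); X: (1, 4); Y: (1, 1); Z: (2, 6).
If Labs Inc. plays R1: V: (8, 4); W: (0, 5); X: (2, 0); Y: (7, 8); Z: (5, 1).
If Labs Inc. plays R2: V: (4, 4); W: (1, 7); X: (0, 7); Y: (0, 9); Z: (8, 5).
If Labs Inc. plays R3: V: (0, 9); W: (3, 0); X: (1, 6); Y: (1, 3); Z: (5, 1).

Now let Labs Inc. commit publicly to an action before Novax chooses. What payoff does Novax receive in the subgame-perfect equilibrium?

Backward induction with Labs Inc. moving first.
- R0: Novax compares 8, 2, 4, 1, 6 and picks V; Labs Inc. would get 3.
- R1: Novax compares 4, 5, 0, 8, 1 and picks Y; Labs Inc. would get 7.
- R2: Novax compares 4, 7, 7, 9, 5 and picks Y; Labs Inc. would get 0.
- R3: Novax compares 9, 0, 6, 3, 1 and picks V; Labs Inc. would get 0.
Maximizing over 3, 7, 0, 0, Labs Inc. chooses R1. Subgame-perfect outcome: (R1, Y) with payoffs (7, 8).

8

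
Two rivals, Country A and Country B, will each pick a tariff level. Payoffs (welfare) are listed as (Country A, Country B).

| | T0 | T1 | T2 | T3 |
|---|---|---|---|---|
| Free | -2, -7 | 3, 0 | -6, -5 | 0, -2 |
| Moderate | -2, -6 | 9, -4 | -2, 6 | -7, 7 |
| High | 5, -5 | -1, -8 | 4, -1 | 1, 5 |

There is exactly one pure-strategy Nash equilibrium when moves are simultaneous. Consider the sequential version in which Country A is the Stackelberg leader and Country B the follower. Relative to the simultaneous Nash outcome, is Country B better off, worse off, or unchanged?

worse off

Backward induction with Country A moving first.
- Free: BR = T1, leader payoff 3.
- Moderate: BR = T3, leader payoff -7.
- High: BR = T3, leader payoff 1.
Country A's induced payoffs are 3, -7, 1, so Country A commits to Free. Subgame-perfect outcome: (Free, T1) with payoffs (3, 0).
Now find the simultaneous Nash equilibrium.
Country A's best replies: T0→High; T1→Moderate; T2→High; T3→High.
Country B's best replies: Free→T1; Moderate→T3; High→T3.
The unique mutual best reply is (High, T3), giving (1, 5).
Country B earns 0 sequentially versus 5 at the Nash outcome: worse off.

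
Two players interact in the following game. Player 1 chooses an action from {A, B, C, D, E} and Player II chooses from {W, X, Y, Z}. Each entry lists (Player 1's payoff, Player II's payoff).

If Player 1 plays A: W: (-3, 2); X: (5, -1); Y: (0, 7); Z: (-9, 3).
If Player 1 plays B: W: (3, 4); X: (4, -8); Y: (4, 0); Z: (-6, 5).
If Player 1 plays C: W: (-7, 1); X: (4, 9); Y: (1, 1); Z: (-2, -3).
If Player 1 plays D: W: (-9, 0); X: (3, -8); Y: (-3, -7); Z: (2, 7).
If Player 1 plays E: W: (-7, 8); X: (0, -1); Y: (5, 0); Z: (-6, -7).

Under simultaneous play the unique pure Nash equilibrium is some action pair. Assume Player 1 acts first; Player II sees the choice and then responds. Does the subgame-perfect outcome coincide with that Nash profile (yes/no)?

Backward induction with Player 1 moving first.
- A: BR = Y, leader payoff 0.
- B: BR = Z, leader payoff -6.
- C: BR = X, leader payoff 4.
- D: BR = Z, leader payoff 2.
- E: BR = W, leader payoff -7.
Maximizing over 0, -6, 4, 2, -7, Player 1 chooses C. Subgame-perfect outcome: (C, X) with payoffs (4, 9).
Under simultaneous play:
Player 1's best replies: W→B; X→A; Y→E; Z→D.
Player II's best replies: A→Y; B→Z; C→X; D→Z; E→W.
The unique mutual best reply is (D, Z), giving (2, 7).
Sequential outcome (C, X) differs from the Nash profile (D, Z).

no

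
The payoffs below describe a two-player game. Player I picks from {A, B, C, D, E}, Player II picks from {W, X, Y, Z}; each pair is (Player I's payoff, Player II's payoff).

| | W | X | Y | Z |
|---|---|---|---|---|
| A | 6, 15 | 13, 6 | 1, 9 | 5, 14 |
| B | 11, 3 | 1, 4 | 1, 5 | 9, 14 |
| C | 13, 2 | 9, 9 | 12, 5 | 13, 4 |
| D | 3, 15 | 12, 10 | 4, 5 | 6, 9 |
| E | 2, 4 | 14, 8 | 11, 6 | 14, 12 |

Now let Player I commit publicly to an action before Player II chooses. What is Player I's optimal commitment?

Solve by backward induction (Player I leads).
- A: BR = W, leader payoff 6.
- B: BR = Z, leader payoff 9.
- C: BR = X, leader payoff 9.
- D: BR = W, leader payoff 3.
- E: BR = Z, leader payoff 14.
Among 6, 9, 9, 3, 14, the best is 14 at E. Subgame-perfect outcome: (E, Z) with payoffs (14, 12).

E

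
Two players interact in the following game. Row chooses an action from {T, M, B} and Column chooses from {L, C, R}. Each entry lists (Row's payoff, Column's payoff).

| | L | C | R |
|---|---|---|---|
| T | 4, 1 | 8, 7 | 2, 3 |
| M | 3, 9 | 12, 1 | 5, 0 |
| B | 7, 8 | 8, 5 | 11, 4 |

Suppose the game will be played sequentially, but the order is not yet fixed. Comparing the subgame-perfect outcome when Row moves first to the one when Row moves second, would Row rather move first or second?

If Row leads: Column's best replies are T→C, M→L, B→L; Row's induced payoffs 8, 3, 7; outcome (T, C), payoffs (8, 7).
If Column leads: Row's best replies are L→B, C→M, R→B; Column's induced payoffs 8, 1, 4; outcome (B, L), payoffs (7, 8).
Row gets 8 moving first and 7 moving second, so Row prefers to move first.

first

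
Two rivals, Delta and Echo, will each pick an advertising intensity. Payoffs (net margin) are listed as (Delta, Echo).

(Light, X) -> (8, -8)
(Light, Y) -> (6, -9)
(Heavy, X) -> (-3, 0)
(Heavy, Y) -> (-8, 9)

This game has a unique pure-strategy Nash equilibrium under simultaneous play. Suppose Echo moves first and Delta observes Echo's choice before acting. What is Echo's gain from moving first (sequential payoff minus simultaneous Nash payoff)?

Work backward from Delta's decision.
- X → Delta plays Light (best of 8, -3); Echo gets -8.
- Y → Delta plays Light (best of 6, -8); Echo gets -9.
Maximizing over -8, -9, Echo chooses X. Subgame-perfect outcome: (Light, X) with payoffs (8, -8).
Now find the simultaneous Nash equilibrium.
Delta's best replies: X→Light; Y→Light.
Echo's best replies: Light→X; Heavy→Y.
Only (Light, X) has each player best-responding; Nash payoffs (8, -8).
Echo's commitment gain: -8 − -8 = 0.

0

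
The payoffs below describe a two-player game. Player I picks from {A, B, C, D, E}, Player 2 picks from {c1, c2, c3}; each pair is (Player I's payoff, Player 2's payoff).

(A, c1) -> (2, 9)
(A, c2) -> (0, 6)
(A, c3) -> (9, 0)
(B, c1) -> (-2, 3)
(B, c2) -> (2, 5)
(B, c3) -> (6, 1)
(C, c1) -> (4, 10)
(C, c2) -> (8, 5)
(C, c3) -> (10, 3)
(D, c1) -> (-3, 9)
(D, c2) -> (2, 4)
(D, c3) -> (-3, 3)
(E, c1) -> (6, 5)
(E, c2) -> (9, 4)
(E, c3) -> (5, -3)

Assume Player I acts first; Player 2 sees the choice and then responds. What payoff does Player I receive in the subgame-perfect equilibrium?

Player 2 best-responds to each possible Player I move:
- A: BR = c1, leader payoff 2.
- B: BR = c2, leader payoff 2.
- C: BR = c1, leader payoff 4.
- D: BR = c1, leader payoff -3.
- E: BR = c1, leader payoff 6.
Player I's induced payoffs are 2, 2, 4, -3, 6, so Player I commits to E. Subgame-perfect outcome: (E, c1) with payoffs (6, 5).

6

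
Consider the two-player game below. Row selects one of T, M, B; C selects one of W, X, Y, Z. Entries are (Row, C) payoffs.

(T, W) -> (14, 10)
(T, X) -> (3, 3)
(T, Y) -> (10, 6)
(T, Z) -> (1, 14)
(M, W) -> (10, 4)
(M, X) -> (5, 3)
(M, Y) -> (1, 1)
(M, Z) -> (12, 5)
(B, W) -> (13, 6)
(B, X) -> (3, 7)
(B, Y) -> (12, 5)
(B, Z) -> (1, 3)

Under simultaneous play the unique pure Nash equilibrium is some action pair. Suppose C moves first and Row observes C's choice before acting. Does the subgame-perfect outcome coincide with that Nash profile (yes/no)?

no

Row best-responds to each possible C move:
- W: BR = T, leader payoff 10.
- X: BR = M, leader payoff 3.
- Y: BR = B, leader payoff 5.
- Z: BR = M, leader payoff 5.
Among 10, 3, 5, 5, the best is 10 at W. Subgame-perfect outcome: (T, W) with payoffs (14, 10).
Under simultaneous play:
Row's best replies: W→T; X→M; Y→B; Z→M.
C's best replies: T→Z; M→Z; B→X.
Only (M, Z) has each player best-responding; Nash payoffs (12, 5).
Sequential outcome (T, W) differs from the Nash profile (M, Z).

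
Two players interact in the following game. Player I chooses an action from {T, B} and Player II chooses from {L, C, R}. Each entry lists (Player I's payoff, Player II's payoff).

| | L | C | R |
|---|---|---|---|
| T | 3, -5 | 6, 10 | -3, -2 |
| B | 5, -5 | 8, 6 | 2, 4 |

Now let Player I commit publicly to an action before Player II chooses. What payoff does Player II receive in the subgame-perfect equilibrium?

6

Backward induction with Player I moving first.
- T: BR = C, leader payoff 6.
- B: BR = C, leader payoff 8.
Player I's induced payoffs are 6, 8, so Player I commits to B. Subgame-perfect outcome: (B, C) with payoffs (8, 6).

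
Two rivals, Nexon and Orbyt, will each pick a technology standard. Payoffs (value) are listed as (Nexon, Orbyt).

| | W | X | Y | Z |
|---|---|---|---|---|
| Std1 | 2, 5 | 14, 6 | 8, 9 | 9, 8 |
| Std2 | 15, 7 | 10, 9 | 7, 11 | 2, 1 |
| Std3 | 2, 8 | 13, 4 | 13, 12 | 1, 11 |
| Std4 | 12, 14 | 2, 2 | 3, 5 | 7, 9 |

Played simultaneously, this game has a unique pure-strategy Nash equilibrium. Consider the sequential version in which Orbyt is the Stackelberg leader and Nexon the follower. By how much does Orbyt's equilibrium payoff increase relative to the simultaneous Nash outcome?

Nexon best-responds to each possible Orbyt move:
- W → Nexon plays Std2 (best of 2, 15, 2, 12); Orbyt gets 7.
- X → Nexon plays Std1 (best of 14, 10, 13, 2); Orbyt gets 6.
- Y → Nexon plays Std3 (best of 8, 7, 13, 3); Orbyt gets 12.
- Z → Nexon plays Std1 (best of 9, 2, 1, 7); Orbyt gets 8.
Maximizing over 7, 6, 12, 8, Orbyt chooses Y. Subgame-perfect outcome: (Std3, Y) with payoffs (13, 12).
Under simultaneous play:
Nexon's best replies: W→Std2; X→Std1; Y→Std3; Z→Std1.
Orbyt's best replies: Std1→Y; Std2→Y; Std3→Y; Std4→W.
The unique mutual best reply is (Std3, Y), giving (13, 12).
Orbyt's commitment gain: 12 − 12 = 0.

0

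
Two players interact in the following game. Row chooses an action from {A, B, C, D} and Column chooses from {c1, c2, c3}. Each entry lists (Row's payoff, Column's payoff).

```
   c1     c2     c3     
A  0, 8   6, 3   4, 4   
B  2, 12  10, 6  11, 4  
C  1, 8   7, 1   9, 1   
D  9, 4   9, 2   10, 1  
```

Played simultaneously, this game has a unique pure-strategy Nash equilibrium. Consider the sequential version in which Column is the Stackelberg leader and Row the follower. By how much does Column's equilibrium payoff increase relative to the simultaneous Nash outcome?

Row best-responds to each possible Column move:
- c1: Row compares 0, 2, 1, 9 and picks D; Column would get 4.
- c2: Row compares 6, 10, 7, 9 and picks B; Column would get 6.
- c3: Row compares 4, 11, 9, 10 and picks B; Column would get 4.
Maximizing over 4, 6, 4, Column chooses c2. Subgame-perfect outcome: (B, c2) with payoffs (10, 6).
Now find the simultaneous Nash equilibrium.
Row's best replies: c1→D; c2→B; c3→B.
Column's best replies: A→c1; B→c1; C→c1; D→c1.
Only (D, c1) has each player best-responding; Nash payoffs (9, 4).
Column's commitment gain: 6 − 4 = 2.

2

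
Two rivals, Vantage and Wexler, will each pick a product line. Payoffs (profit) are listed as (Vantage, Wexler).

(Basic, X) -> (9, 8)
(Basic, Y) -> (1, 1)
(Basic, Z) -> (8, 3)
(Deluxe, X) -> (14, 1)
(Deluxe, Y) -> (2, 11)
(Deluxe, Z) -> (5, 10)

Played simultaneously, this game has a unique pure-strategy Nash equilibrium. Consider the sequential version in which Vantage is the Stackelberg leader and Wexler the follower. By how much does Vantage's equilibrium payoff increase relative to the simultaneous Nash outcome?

Backward induction with Vantage moving first.
- Basic: BR = X, leader payoff 9.
- Deluxe: BR = Y, leader payoff 2.
Among 9, 2, the best is 9 at Basic. Subgame-perfect outcome: (Basic, X) with payoffs (9, 8).
Under simultaneous play:
Vantage's best replies: X→Deluxe; Y→Deluxe; Z→Basic.
Wexler's best replies: Basic→X; Deluxe→Y.
The unique mutual best reply is (Deluxe, Y), giving (2, 11).
Vantage's commitment gain: 9 − 2 = 7.

7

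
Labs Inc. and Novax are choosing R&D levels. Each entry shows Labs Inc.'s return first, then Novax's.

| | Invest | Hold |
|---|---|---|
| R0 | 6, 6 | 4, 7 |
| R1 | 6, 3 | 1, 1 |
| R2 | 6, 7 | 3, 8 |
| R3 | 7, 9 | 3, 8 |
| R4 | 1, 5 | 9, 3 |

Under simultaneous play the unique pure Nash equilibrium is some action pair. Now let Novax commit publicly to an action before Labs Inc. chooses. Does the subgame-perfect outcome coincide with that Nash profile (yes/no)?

yes

Backward induction with Novax moving first.
- Invest → Labs Inc. plays R3 (best of 6, 6, 6, 7, 1); Novax gets 9.
- Hold → Labs Inc. plays R4 (best of 4, 1, 3, 3, 9); Novax gets 3.
Among 9, 3, the best is 9 at Invest. Subgame-perfect outcome: (R3, Invest) with payoffs (7, 9).
Under simultaneous play:
Labs Inc.'s best replies: Invest→R3; Hold→R4.
Novax's best replies: R0→Hold; R1→Invest; R2→Hold; R3→Invest; R4→Invest.
The unique mutual best reply is (R3, Invest), giving (7, 9).
Sequential outcome (R3, Invest) coincides with the Nash profile (R3, Invest).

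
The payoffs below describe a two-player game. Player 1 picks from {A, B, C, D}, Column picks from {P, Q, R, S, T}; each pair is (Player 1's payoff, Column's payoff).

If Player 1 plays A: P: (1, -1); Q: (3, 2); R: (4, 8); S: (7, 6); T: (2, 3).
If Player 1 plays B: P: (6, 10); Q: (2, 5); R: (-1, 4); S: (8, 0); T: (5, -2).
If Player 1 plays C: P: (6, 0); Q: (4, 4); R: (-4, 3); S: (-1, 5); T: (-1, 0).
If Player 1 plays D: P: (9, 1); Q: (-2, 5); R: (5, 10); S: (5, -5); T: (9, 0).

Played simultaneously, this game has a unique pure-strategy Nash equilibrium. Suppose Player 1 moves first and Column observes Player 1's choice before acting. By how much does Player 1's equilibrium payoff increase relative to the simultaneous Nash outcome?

Work backward from Column's decision.
- A: Column compares -1, 2, 8, 6, 3 and picks R; Player 1 would get 4.
- B: Column compares 10, 5, 4, 0, -2 and picks P; Player 1 would get 6.
- C: Column compares 0, 4, 3, 5, 0 and picks S; Player 1 would get -1.
- D: Column compares 1, 5, 10, -5, 0 and picks R; Player 1 would get 5.
Player 1's induced payoffs are 4, 6, -1, 5, so Player 1 commits to B. Subgame-perfect outcome: (B, P) with payoffs (6, 10).
Under simultaneous play:
Player 1's best replies: P→D; Q→C; R→D; S→B; T→D.
Column's best replies: A→R; B→P; C→S; D→R.
Only (D, R) has each player best-responding; Nash payoffs (5, 10).
Player 1's commitment gain: 6 − 5 = 1.

1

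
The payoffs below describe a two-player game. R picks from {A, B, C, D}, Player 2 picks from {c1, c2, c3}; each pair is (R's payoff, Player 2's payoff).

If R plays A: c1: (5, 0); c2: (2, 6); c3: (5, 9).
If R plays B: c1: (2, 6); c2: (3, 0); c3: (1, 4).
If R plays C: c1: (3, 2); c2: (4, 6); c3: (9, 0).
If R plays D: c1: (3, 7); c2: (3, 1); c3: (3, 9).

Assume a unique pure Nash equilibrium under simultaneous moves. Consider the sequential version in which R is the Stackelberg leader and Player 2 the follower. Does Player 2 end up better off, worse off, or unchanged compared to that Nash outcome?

Work backward from Player 2's decision.
- A: BR = c3, leader payoff 5.
- B: BR = c1, leader payoff 2.
- C: BR = c2, leader payoff 4.
- D: BR = c3, leader payoff 3.
Among 5, 2, 4, 3, the best is 5 at A. Subgame-perfect outcome: (A, c3) with payoffs (5, 9).
Now find the simultaneous Nash equilibrium.
R's best replies: c1→A; c2→C; c3→C.
Player 2's best replies: A→c3; B→c1; C→c2; D→c3.
Only (C, c2) has each player best-responding; Nash payoffs (4, 6).
Player 2 earns 9 sequentially versus 6 at the Nash outcome: better off.

better off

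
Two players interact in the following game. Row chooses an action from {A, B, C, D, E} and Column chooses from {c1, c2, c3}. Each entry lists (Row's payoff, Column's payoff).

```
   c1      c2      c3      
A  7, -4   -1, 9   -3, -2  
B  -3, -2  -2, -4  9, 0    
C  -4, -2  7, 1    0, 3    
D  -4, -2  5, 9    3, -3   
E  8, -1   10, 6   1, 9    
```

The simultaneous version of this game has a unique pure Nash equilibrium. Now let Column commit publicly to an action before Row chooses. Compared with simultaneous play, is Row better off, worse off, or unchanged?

better off

Solve by backward induction (Column leads).
- c1: Row compares 7, -3, -4, -4, 8 and picks E; Column would get -1.
- c2: Row compares -1, -2, 7, 5, 10 and picks E; Column would get 6.
- c3: Row compares -3, 9, 0, 3, 1 and picks B; Column would get 0.
Maximizing over -1, 6, 0, Column chooses c2. Subgame-perfect outcome: (E, c2) with payoffs (10, 6).
For the simultaneous game, intersect best replies.
Row's best replies: c1→E; c2→E; c3→B.
Column's best replies: A→c2; B→c3; C→c3; D→c2; E→c3.
Only (B, c3) has each player best-responding; Nash payoffs (9, 0).
Row earns 10 sequentially versus 9 at the Nash outcome: better off.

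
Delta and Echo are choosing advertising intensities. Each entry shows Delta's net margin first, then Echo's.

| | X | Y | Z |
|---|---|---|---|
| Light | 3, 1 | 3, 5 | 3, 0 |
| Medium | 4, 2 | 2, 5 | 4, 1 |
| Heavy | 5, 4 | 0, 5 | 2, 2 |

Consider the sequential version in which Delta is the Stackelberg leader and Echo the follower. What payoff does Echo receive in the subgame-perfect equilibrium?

Work backward from Echo's decision.
- Light: Echo compares 1, 5, 0 and picks Y; Delta would get 3.
- Medium: Echo compares 2, 5, 1 and picks Y; Delta would get 2.
- Heavy: Echo compares 4, 5, 2 and picks Y; Delta would get 0.
Maximizing over 3, 2, 0, Delta chooses Light. Subgame-perfect outcome: (Light, Y) with payoffs (3, 5).

5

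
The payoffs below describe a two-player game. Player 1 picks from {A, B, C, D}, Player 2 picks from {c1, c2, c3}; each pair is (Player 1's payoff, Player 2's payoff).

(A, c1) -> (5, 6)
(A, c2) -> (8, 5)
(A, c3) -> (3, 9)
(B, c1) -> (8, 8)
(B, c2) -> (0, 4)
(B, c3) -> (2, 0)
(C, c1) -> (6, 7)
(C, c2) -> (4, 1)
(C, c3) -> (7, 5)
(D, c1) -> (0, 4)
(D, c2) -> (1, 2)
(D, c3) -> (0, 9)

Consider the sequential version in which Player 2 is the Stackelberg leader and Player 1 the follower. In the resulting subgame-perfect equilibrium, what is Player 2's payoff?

Player 1 best-responds to each possible Player 2 move:
- c1 → Player 1 plays B (best of 5, 8, 6, 0); Player 2 gets 8.
- c2 → Player 1 plays A (best of 8, 0, 4, 1); Player 2 gets 5.
- c3 → Player 1 plays C (best of 3, 2, 7, 0); Player 2 gets 5.
Player 2's induced payoffs are 8, 5, 5, so Player 2 commits to c1. Subgame-perfect outcome: (B, c1) with payoffs (8, 8).

8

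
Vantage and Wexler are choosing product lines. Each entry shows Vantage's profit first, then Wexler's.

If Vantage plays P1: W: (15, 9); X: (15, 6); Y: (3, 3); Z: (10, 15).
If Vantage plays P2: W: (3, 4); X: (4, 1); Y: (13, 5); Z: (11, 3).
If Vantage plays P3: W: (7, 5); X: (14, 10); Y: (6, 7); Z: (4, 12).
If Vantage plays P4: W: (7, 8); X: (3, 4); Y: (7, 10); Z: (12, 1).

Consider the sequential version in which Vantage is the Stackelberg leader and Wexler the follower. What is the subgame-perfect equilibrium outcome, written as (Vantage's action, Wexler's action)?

Solve by backward induction (Vantage leads).
- P1: BR = Z, leader payoff 10.
- P2: BR = Y, leader payoff 13.
- P3: BR = Z, leader payoff 4.
- P4: BR = Y, leader payoff 7.
Maximizing over 10, 13, 4, 7, Vantage chooses P2. Subgame-perfect outcome: (P2, Y) with payoffs (13, 5).

(P2, Y)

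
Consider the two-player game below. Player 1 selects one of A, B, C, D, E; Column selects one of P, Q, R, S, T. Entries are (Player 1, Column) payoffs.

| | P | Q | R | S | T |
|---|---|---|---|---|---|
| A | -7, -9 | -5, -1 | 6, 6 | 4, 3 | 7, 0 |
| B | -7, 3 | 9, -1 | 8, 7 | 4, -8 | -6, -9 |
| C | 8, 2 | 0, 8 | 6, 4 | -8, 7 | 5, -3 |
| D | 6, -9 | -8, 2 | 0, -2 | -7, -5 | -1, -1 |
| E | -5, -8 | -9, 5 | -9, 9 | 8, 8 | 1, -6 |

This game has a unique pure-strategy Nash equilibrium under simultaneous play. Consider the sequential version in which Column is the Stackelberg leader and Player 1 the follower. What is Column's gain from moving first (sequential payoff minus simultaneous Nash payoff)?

1

Backward induction with Column moving first.
- P: Player 1 compares -7, -7, 8, 6, -5 and picks C; Column would get 2.
- Q: Player 1 compares -5, 9, 0, -8, -9 and picks B; Column would get -1.
- R: Player 1 compares 6, 8, 6, 0, -9 and picks B; Column would get 7.
- S: Player 1 compares 4, 4, -8, -7, 8 and picks E; Column would get 8.
- T: Player 1 compares 7, -6, 5, -1, 1 and picks A; Column would get 0.
Among 2, -1, 7, 8, 0, the best is 8 at S. Subgame-perfect outcome: (E, S) with payoffs (8, 8).
Under simultaneous play:
Player 1's best replies: P→C; Q→B; R→B; S→E; T→A.
Column's best replies: A→R; B→R; C→Q; D→Q; E→R.
Only (B, R) has each player best-responding; Nash payoffs (8, 7).
Column's commitment gain: 8 − 7 = 1.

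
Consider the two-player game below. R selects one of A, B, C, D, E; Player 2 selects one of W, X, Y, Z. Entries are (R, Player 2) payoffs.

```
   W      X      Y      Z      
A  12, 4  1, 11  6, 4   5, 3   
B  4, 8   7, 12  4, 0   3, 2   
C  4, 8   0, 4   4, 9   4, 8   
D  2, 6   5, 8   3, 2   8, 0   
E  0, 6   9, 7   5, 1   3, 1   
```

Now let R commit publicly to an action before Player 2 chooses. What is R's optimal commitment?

Work backward from Player 2's decision.
- A → Player 2 plays X (best of 4, 11, 4, 3); R gets 1.
- B → Player 2 plays X (best of 8, 12, 0, 2); R gets 7.
- C → Player 2 plays Y (best of 8, 4, 9, 8); R gets 4.
- D → Player 2 plays X (best of 6, 8, 2, 0); R gets 5.
- E → Player 2 plays X (best of 6, 7, 1, 1); R gets 9.
Among 1, 7, 4, 5, 9, the best is 9 at E. Subgame-perfect outcome: (E, X) with payoffs (9, 7).

E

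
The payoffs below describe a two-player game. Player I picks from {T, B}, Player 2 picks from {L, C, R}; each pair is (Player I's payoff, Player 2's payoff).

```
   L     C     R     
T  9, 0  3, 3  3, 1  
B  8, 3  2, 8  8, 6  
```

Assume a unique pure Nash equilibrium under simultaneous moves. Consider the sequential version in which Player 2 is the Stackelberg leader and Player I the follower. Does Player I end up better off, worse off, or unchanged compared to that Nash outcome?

Player I best-responds to each possible Player 2 move:
- L: Player I compares 9, 8 and picks T; Player 2 would get 0.
- C: Player I compares 3, 2 and picks T; Player 2 would get 3.
- R: Player I compares 3, 8 and picks B; Player 2 would get 6.
Maximizing over 0, 3, 6, Player 2 chooses R. Subgame-perfect outcome: (B, R) with payoffs (8, 6).
Now find the simultaneous Nash equilibrium.
Player I's best replies: L→T; C→T; R→B.
Player 2's best replies: T→C; B→C.
Only (T, C) has each player best-responding; Nash payoffs (3, 3).
Player I earns 8 sequentially versus 3 at the Nash outcome: better off.

better off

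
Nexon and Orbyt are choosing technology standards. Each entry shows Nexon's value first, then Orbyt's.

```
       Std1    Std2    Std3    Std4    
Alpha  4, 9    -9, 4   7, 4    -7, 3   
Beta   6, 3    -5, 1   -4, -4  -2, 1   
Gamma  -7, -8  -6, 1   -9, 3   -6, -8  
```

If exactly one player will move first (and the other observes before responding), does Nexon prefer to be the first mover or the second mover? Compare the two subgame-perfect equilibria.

second

If Nexon leads: Orbyt's best replies are Alpha→Std1, Beta→Std1, Gamma→Std3; Nexon's induced payoffs 4, 6, -9; outcome (Beta, Std1), payoffs (6, 3).
If Orbyt leads: Nexon's best replies are Std1→Beta, Std2→Beta, Std3→Alpha, Std4→Beta; Orbyt's induced payoffs 3, 1, 4, 1; outcome (Alpha, Std3), payoffs (7, 4).
Nexon gets 6 moving first and 7 moving second, so Nexon prefers to move second.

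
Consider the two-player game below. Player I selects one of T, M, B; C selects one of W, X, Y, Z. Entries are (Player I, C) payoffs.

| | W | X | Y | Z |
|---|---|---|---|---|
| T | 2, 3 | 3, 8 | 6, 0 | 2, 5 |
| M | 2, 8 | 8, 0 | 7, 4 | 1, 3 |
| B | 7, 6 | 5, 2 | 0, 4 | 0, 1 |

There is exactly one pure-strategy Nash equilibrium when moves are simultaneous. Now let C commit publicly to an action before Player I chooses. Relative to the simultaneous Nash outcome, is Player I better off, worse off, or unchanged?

Backward induction with C moving first.
- W: BR = B, leader payoff 6.
- X: BR = M, leader payoff 0.
- Y: BR = M, leader payoff 4.
- Z: BR = T, leader payoff 5.
Among 6, 0, 4, 5, the best is 6 at W. Subgame-perfect outcome: (B, W) with payoffs (7, 6).
Now find the simultaneous Nash equilibrium.
Player I's best replies: W→B; X→M; Y→M; Z→T.
C's best replies: T→X; M→W; B→W.
The unique mutual best reply is (B, W), giving (7, 6).
Player I earns 7 sequentially versus 7 at the Nash outcome: unchanged.

unchanged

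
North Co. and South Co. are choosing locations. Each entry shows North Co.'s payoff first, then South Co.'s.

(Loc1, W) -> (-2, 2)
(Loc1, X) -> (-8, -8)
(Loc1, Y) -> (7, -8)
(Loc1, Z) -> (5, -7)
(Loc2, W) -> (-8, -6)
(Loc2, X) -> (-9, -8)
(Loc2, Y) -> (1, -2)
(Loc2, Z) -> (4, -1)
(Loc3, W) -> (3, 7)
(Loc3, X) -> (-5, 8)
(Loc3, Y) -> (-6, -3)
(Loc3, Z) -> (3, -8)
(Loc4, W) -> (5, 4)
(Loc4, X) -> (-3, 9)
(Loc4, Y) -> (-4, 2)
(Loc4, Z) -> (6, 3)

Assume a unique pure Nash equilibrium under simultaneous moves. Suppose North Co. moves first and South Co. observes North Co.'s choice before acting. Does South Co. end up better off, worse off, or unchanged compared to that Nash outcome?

worse off

Work backward from South Co.'s decision.
- Loc1 → South Co. plays W (best of 2, -8, -8, -7); North Co. gets -2.
- Loc2 → South Co. plays Z (best of -6, -8, -2, -1); North Co. gets 4.
- Loc3 → South Co. plays X (best of 7, 8, -3, -8); North Co. gets -5.
- Loc4 → South Co. plays X (best of 4, 9, 2, 3); North Co. gets -3.
Maximizing over -2, 4, -5, -3, North Co. chooses Loc2. Subgame-perfect outcome: (Loc2, Z) with payoffs (4, -1).
Now find the simultaneous Nash equilibrium.
North Co.'s best replies: W→Loc4; X→Loc4; Y→Loc1; Z→Loc4.
South Co.'s best replies: Loc1→W; Loc2→Z; Loc3→X; Loc4→X.
Only (Loc4, X) has each player best-responding; Nash payoffs (-3, 9).
South Co. earns -1 sequentially versus 9 at the Nash outcome: worse off.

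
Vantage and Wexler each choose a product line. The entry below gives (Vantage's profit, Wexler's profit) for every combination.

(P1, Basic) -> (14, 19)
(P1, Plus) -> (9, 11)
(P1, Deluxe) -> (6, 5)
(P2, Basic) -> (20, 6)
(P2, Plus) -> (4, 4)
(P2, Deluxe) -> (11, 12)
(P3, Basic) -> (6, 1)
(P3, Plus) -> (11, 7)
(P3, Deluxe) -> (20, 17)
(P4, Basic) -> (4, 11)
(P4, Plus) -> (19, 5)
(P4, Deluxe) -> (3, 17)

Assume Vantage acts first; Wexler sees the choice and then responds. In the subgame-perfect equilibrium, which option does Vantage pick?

P3

Work backward from Wexler's decision.
- P1: BR = Basic, leader payoff 14.
- P2: BR = Deluxe, leader payoff 11.
- P3: BR = Deluxe, leader payoff 20.
- P4: BR = Deluxe, leader payoff 3.
Vantage's induced payoffs are 14, 11, 20, 3, so Vantage commits to P3. Subgame-perfect outcome: (P3, Deluxe) with payoffs (20, 17).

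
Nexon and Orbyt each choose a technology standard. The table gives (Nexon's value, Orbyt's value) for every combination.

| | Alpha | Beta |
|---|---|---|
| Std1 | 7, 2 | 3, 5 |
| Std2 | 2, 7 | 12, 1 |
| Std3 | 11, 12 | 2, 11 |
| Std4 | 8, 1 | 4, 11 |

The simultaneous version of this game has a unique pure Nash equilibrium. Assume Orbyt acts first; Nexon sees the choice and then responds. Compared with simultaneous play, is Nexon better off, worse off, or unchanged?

unchanged

Backward induction with Orbyt moving first.
- Alpha: Nexon compares 7, 2, 11, 8 and picks Std3; Orbyt would get 12.
- Beta: Nexon compares 3, 12, 2, 4 and picks Std2; Orbyt would get 1.
Among 12, 1, the best is 12 at Alpha. Subgame-perfect outcome: (Std3, Alpha) with payoffs (11, 12).
Under simultaneous play:
Nexon's best replies: Alpha→Std3; Beta→Std2.
Orbyt's best replies: Std1→Beta; Std2→Alpha; Std3→Alpha; Std4→Beta.
Only (Std3, Alpha) has each player best-responding; Nash payoffs (11, 12).
Nexon earns 11 sequentially versus 11 at the Nash outcome: unchanged.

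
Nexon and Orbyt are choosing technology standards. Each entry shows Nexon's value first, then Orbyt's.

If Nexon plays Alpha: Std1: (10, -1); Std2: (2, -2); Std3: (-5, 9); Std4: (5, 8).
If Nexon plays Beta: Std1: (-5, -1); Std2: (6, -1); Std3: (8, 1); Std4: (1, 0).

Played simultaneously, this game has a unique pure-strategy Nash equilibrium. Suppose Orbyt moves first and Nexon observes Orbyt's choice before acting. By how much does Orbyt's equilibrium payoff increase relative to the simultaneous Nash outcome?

Backward induction with Orbyt moving first.
- Std1 → Nexon plays Alpha (best of 10, -5); Orbyt gets -1.
- Std2 → Nexon plays Beta (best of 2, 6); Orbyt gets -1.
- Std3 → Nexon plays Beta (best of -5, 8); Orbyt gets 1.
- Std4 → Nexon plays Alpha (best of 5, 1); Orbyt gets 8.
Among -1, -1, 1, 8, the best is 8 at Std4. Subgame-perfect outcome: (Alpha, Std4) with payoffs (5, 8).
Now find the simultaneous Nash equilibrium.
Nexon's best replies: Std1→Alpha; Std2→Beta; Std3→Beta; Std4→Alpha.
Orbyt's best replies: Alpha→Std3; Beta→Std3.
Only (Beta, Std3) has each player best-responding; Nash payoffs (8, 1).
Orbyt's commitment gain: 8 − 1 = 7.

7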